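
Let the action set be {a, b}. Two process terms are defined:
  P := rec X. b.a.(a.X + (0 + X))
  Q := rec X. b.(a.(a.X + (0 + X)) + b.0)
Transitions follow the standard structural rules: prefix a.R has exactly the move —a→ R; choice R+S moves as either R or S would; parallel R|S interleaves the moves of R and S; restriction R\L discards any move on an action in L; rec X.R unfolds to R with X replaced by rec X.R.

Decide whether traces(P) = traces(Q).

NO — witness ⟨bb⟩

LTS(P): 3 reachable states
  p0 = rec X. b.a.(a.X + (0 + X)) :: ··b··> p1
  p1 = a.(a.(rec X. b.a.(a.X + (0 + X))) + (0 + (rec X. b.a.(a.X + (0 + X))))) :: ··a··> p2
  p2 = a.(rec X. b.a.(a.X + (0 + X))) + (0 + (rec X. b.a.(a.X + (0 + X)))) :: ··a··> p0, ··b··> p1
LTS(Q): 4 reachable states
  q0 = rec X. b.(a.(a.X + (0 + X)) + b.0) :: ··b··> q1
  q1 = a.(a.(rec X. b.(a.(a.X + (0 + X)) + b.0)) + (0 + (rec X. b.(a.(a.X + (0 + X)) + b.0)))) + b.0 :: ··a··> q2, ··b··> q3
  q2 = a.(rec X. b.(a.(a.X + (0 + X)) + b.0)) + (0 + (rec X. b.(a.(a.X + (0 + X)) + b.0))) :: ··a··> q0, ··b··> q1
  q3 = 0 :: ∅
Executing bb from Q (initial set {q0}):
  [1] b ⇒ {q1}
  [2] b ⇒ {q3}
  — Q admits the full trace.
Executing bb from P (initial set {p0}):
  [1] b ⇒ {p1}
  [2] b ⇒ no successor for P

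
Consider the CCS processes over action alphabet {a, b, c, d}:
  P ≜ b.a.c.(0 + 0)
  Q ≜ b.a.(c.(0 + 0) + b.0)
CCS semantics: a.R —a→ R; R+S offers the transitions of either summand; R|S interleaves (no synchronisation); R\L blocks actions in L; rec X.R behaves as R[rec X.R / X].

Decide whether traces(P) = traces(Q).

NO — witness ⟨bab⟩

P's transition system — 4 states:
  s0 = b.a.c.(0 + 0) has moves =b=> s1
  s1 = a.c.(0 + 0) has moves =a=> s2
  s2 = c.(0 + 0) has moves =c=> s3
  s3 = 0 + 0 has moves ∅
Q's transition system — 5 states:
  t0 = b.a.(c.(0 + 0) + b.0) has moves =b=> t1
  t1 = a.(c.(0 + 0) + b.0) has moves =a=> t2
  t2 = c.(0 + 0) + b.0 has moves =b=> t3, =c=> t4
  t3 = 0 has moves ∅
  t4 = 0 + 0 has moves ∅
Executing bab from Q (initial set {t0}):
  step 1 (b): {t1}
  step 2 (a): {t2}
  step 3 (b): {t3}
  ✓ Q
Executing bab from P (initial set {s0}):
  step 1 (b): {s1}
  step 2 (a): {s2}
  step 3 (b): no successor for P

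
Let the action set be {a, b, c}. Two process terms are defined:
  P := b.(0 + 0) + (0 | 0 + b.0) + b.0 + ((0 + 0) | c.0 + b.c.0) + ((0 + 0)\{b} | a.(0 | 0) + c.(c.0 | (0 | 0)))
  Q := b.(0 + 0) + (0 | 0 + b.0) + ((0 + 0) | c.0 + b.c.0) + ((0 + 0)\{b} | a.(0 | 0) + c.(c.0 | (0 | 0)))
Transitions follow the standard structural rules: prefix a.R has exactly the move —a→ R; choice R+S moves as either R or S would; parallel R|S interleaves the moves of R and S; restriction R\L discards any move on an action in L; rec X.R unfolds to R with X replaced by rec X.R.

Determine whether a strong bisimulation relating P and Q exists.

bisimilar

Reachable graph of P (8 states):
  u0 = b.(0 + 0) + (0 | 0 + b.0) + b.0 + ((0 + 0) | c.0 + b.c.0) + ((0 + 0)\{b} | a.(0 | 0) + c.(c.0 | (0 | 0))) → =a=> u1, =b=> u2, =b=> u3, =b=> u4, =c=> u5, =c=> u6
  u1 = (0 + 0)\{b} | (0 | 0) → stopped
  u2 = 0 → stopped
  u3 = 0 + 0 → stopped
  u4 = c.0 → =c=> u2
  u5 = (0 + 0) | 0 → stopped
  u6 = c.0 | (0 | 0) → =c=> u7
  u7 = 0 | (0 | 0) → stopped
Reachable graph of Q (8 states):
  v0 = b.(0 + 0) + (0 | 0 + b.0) + ((0 + 0) | c.0 + b.c.0) + ((0 + 0)\{b} | a.(0 | 0) + c.(c.0 | (0 | 0))) → =a=> v1, =b=> v2, =b=> v3, =b=> v4, =c=> v5, =c=> v6
  v1 = (0 + 0)\{b} | (0 | 0) → stopped
  v2 = 0 → stopped
  v3 = 0 + 0 → stopped
  v4 = c.0 → =c=> v2
  v5 = (0 + 0) | 0 → stopped
  v6 = c.0 | (0 | 0) → =c=> v7
  v7 = 0 | (0 | 0) → stopped
Partition-refinement fixed point:
  B0 = {u0, v0}
  B1 = {u4, u6, v4, v6}
  B2 = {u1, u2, u3, u5, u7, v1, v2, v3, v5, v7}
u0 ∈ B0, v0 ∈ B0 → same block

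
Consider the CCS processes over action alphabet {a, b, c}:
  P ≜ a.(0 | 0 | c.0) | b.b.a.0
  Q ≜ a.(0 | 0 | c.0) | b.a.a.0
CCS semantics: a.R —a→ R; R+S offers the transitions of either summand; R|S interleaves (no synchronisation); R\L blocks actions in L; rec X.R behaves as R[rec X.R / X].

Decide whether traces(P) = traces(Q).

NO — witness ⟨bb⟩

P's transition system — 12 states:
  p0 = a.(0 | 0 | c.0) | b.b.a.0 has moves -a-> p1, -b-> p2
  p1 = 0 | 0 | c.0 | b.b.a.0 has moves -b-> p3, -c-> p4
  p2 = a.(0 | 0 | c.0) | b.a.0 has moves -a-> p3, -b-> p5
  p3 = 0 | 0 | c.0 | b.a.0 has moves -b-> p6, -c-> p7
  p4 = 0 | 0 | 0 | b.b.a.0 has moves -b-> p7
  p5 = a.(0 | 0 | c.0) | a.0 has moves -a-> p6, -a-> p8
  p6 = 0 | 0 | c.0 | a.0 has moves -a-> p9, -c-> p10
  p7 = 0 | 0 | 0 | b.a.0 has moves -b-> p10
  p8 = a.(0 | 0 | c.0) | 0 has moves -a-> p9
  p9 = 0 | 0 | c.0 | 0 has moves -c-> p11
  p10 = 0 | 0 | 0 | a.0 has moves -a-> p11
  p11 = 0 | 0 | 0 | 0 has moves ·
Q's transition system — 12 states:
  q0 = a.(0 | 0 | c.0) | b.a.a.0 has moves -a-> q1, -b-> q2
  q1 = 0 | 0 | c.0 | b.a.a.0 has moves -b-> q3, -c-> q4
  q2 = a.(0 | 0 | c.0) | a.a.0 has moves -a-> q3, -a-> q5
  q3 = 0 | 0 | c.0 | a.a.0 has moves -a-> q6, -c-> q7
  q4 = 0 | 0 | 0 | b.a.a.0 has moves -b-> q7
  q5 = a.(0 | 0 | c.0) | a.0 has moves -a-> q6, -a-> q8
  q6 = 0 | 0 | c.0 | a.0 has moves -a-> q9, -c-> q10
  q7 = 0 | 0 | 0 | a.a.0 has moves -a-> q10
  q8 = a.(0 | 0 | c.0) | 0 has moves -a-> q9
  q9 = 0 | 0 | c.0 | 0 has moves -c-> q11
  q10 = 0 | 0 | 0 | a.0 has moves -a-> q11
  q11 = 0 | 0 | 0 | 0 has moves ·
Executing bb from P (initial set {p0}):
  [1] b ⇒ {p2}
  [2] b ⇒ {p5}
  ✓ P
Executing bb from Q (initial set {q0}):
  [1] b ⇒ {q2}
  [2] b ⇒ ∅ (Q stuck)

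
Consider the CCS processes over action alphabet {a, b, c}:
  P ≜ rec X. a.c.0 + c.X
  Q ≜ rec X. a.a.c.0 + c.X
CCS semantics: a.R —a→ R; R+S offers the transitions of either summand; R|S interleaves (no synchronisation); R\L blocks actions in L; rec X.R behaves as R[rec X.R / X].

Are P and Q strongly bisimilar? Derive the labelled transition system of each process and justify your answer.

not bisimilar

Reachable graph of P (3 states):
  p0 = rec X. a.c.0 + c.X → -a-> p1, -c-> p0
  p1 = c.0 → -c-> p2
  p2 = 0 → (no moves)
Reachable graph of Q (4 states):
  q0 = rec X. a.a.c.0 + c.X → -a-> q1, -c-> q0
  q1 = a.c.0 → -a-> q2
  q2 = c.0 → -c-> q3
  q3 = 0 → (no moves)
Bisimilarity quotient blocks:
  B0 = {p0}
  B1 = {p1, q2}
  B2 = {p2, q3}
  B3 = {q0}
  B4 = {q1}
p0 ∈ B0, q0 ∈ B3 → different blocks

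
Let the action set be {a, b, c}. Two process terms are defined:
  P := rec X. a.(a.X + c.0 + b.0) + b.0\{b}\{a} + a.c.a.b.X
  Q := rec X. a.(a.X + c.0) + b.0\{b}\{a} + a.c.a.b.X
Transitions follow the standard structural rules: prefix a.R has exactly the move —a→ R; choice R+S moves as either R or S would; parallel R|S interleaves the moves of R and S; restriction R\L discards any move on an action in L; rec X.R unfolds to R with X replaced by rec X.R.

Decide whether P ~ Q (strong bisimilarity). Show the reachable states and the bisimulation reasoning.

NO

P's transition system — 7 states:
  s0 = rec X. a.(a.X + c.0 + b.0) + b.0\{b}\{a} + a.c.a.b.X :: ··a··> s1, ··a··> s2, ··b··> s3
  s1 = a.(rec X. a.(a.X + c.0 + b.0) + b.0\{b}\{a} + a.c.a.b.X) + c.0 + b.0 :: ··a··> s0, ··b··> s4, ··c··> s4
  s2 = c.a.b.(rec X. a.(a.X + c.0 + b.0) + b.0\{b}\{a} + a.c.a.b.X) :: ··c··> s5
  s3 = 0\{b}\{a} :: (no moves)
  s4 = 0 :: (no moves)
  s5 = a.b.(rec X. a.(a.X + c.0 + b.0) + b.0\{b}\{a} + a.c.a.b.X) :: ··a··> s6
  s6 = b.(rec X. a.(a.X + c.0 + b.0) + b.0\{b}\{a} + a.c.a.b.X) :: ··b··> s0
Q's transition system — 7 states:
  t0 = rec X. a.(a.X + c.0) + b.0\{b}\{a} + a.c.a.b.X :: ··a··> t1, ··a··> t2, ··b··> t3
  t1 = a.(rec X. a.(a.X + c.0) + b.0\{b}\{a} + a.c.a.b.X) + c.0 :: ··a··> t0, ··c··> t4
  t2 = c.a.b.(rec X. a.(a.X + c.0) + b.0\{b}\{a} + a.c.a.b.X) :: ··c··> t5
  t3 = 0\{b}\{a} :: (no moves)
  t4 = 0 :: (no moves)
  t5 = a.b.(rec X. a.(a.X + c.0) + b.0\{b}\{a} + a.c.a.b.X) :: ··a··> t6
  t6 = b.(rec X. a.(a.X + c.0) + b.0\{b}\{a} + a.c.a.b.X) :: ··b··> t0
Coarsest stable partition (strong bisimilarity classes):
  B0 = {s0}
  B1 = {s2}
  B2 = {s5}
  B3 = {s6}
  B4 = {s1}
  B5 = {s3, s4, t3, t4}
  B6 = {t0}
  B7 = {t2}
  B8 = {t5}
  B9 = {t6}
  B10 = {t1}
s0 ∈ B0, t0 ∈ B6 → different blocks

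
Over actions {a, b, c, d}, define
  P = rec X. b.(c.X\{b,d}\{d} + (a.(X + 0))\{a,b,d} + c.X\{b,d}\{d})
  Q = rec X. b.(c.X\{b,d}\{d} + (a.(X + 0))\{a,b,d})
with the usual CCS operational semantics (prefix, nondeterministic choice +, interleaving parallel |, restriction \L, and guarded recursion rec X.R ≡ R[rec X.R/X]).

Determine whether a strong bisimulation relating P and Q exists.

P ~ Q

Reachable graph of P (3 states):
  u0 = rec X. b.(c.X\{b,d}\{d} + (a.(X + 0))\{a,b,d} + c.X\{b,d}\{d}) ⊢ =b=> u1
  u1 = c.(rec X. b.(c.X\{b,d}\{d} + (a.(X + 0))\{a,b,d} + c.X\{b,d}\{d}))\{b,d}\{d} + (a.((rec X. b.(c.X\{b,d}\{d} + (a.(X + 0))\{a,b,d} + c.X\{b,d}\{d})) + 0))\{a,b,d} + c.(rec X. b.(c.X\{b,d}\{d} + (a.(X + 0))\{a,b,d} + c.X\{b,d}\{d}))\{b,d}\{d} ⊢ =c=> u2
  u2 = (rec X. b.(c.X\{b,d}\{d} + (a.(X + 0))\{a,b,d} + c.X\{b,d}\{d}))\{b,d}\{d} ⊢ ∅
Reachable graph of Q (3 states):
  v0 = rec X. b.(c.X\{b,d}\{d} + (a.(X + 0))\{a,b,d}) ⊢ =b=> v1
  v1 = c.(rec X. b.(c.X\{b,d}\{d} + (a.(X + 0))\{a,b,d}))\{b,d}\{d} + (a.((rec X. b.(c.X\{b,d}\{d} + (a.(X + 0))\{a,b,d})) + 0))\{a,b,d} ⊢ =c=> v2
  v2 = (rec X. b.(c.X\{b,d}\{d} + (a.(X + 0))\{a,b,d}))\{b,d}\{d} ⊢ ∅
Bisimilarity quotient blocks:
  B0 = {u0, v0}
  B1 = {u1, v1}
  B2 = {u2, v2}
u0 ∈ B0, v0 ∈ B0 → same block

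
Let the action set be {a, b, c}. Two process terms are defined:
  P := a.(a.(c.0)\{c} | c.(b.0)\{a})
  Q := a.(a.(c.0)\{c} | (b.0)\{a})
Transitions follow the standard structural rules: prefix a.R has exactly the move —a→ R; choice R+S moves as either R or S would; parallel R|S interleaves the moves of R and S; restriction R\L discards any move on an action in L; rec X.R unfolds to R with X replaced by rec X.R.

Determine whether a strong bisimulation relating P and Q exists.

LTS(P): 7 reachable states
  s0 = a.(a.(c.0)\{c} | c.(b.0)\{a}) | --a--▸ s1
  s1 = a.(c.0)\{c} | c.(b.0)\{a} | --a--▸ s2, --c--▸ s3
  s2 = (c.0)\{c} | c.(b.0)\{a} | --c--▸ s4
  s3 = a.(c.0)\{c} | (b.0)\{a} | --a--▸ s4, --b--▸ s5
  s4 = (c.0)\{c} | (b.0)\{a} | --b--▸ s6
  s5 = a.(c.0)\{c} | 0\{a} | --a--▸ s6
  s6 = (c.0)\{c} | 0\{a} | (no moves)
LTS(Q): 5 reachable states
  t0 = a.(a.(c.0)\{c} | (b.0)\{a}) | --a--▸ t1
  t1 = a.(c.0)\{c} | (b.0)\{a} | --a--▸ t2, --b--▸ t3
  t2 = (c.0)\{c} | (b.0)\{a} | --b--▸ t4
  t3 = a.(c.0)\{c} | 0\{a} | --a--▸ t4
  t4 = (c.0)\{c} | 0\{a} | (no moves)
Coarsest stable partition (strong bisimilarity classes):
  B0 = {s0}
  B1 = {s1}
  B2 = {s2}
  B3 = {s4, t2}
  B4 = {s6, t4}
  B5 = {s3, t1}
  B6 = {s5, t3}
  B7 = {t0}
s0 ∈ B0, t0 ∈ B7 → different blocks

not bisimilar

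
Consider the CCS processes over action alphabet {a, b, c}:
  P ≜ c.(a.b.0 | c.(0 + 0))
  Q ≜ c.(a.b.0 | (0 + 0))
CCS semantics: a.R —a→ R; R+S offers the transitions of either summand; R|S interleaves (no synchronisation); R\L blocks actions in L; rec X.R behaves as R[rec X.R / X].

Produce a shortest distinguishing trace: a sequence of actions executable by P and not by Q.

cc

LTS(P): 7 reachable states
  s0 = c.(a.b.0 | c.(0 + 0)) has moves —c→ s1
  s1 = a.b.0 | c.(0 + 0) has moves —a→ s2, —c→ s3
  s2 = b.0 | c.(0 + 0) has moves —b→ s4, —c→ s5
  s3 = a.b.0 | (0 + 0) has moves —a→ s5
  s4 = 0 | c.(0 + 0) has moves —c→ s6
  s5 = b.0 | (0 + 0) has moves —b→ s6
  s6 = 0 | (0 + 0) has moves deadlocked
LTS(Q): 4 reachable states
  t0 = c.(a.b.0 | (0 + 0)) has moves —c→ t1
  t1 = a.b.0 | (0 + 0) has moves —a→ t2
  t2 = b.0 | (0 + 0) has moves —b→ t3
  t3 = 0 | (0 + 0) has moves deadlocked
Executing cc from P (initial set {s0}):
  after c @ step 1: {s1}
  after c @ step 2: {s3}
  P completes σ.
Executing cc from Q (initial set {t0}):
  after c @ step 1: {t1}
  after c @ step 2: ∅ (Q stuck)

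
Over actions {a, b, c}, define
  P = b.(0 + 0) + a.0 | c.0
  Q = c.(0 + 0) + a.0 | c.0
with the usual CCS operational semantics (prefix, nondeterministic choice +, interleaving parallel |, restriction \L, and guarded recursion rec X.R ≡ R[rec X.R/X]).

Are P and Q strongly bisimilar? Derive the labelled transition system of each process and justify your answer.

P ≁ Q

LTS(P): 5 reachable states
  p0 = b.(0 + 0) + a.0 | c.0 → -a-> p1, -b-> p2, -c-> p3
  p1 = 0 | c.0 → -c-> p4
  p2 = 0 + 0 → ∅
  p3 = a.0 | 0 → -a-> p4
  p4 = 0 | 0 → ∅
LTS(Q): 5 reachable states
  q0 = c.(0 + 0) + a.0 | c.0 → -a-> q1, -c-> q2, -c-> q3
  q1 = 0 | c.0 → -c-> q4
  q2 = 0 + 0 → ∅
  q3 = a.0 | 0 → -a-> q4
  q4 = 0 | 0 → ∅
Coarsest stable partition (strong bisimilarity classes):
  B0 = {p0}
  B1 = {p3, q3}
  B2 = {p2, p4, q2, q4}
  B3 = {p1, q1}
  B4 = {q0}
p0 ∈ B0, q0 ∈ B4 → different blocks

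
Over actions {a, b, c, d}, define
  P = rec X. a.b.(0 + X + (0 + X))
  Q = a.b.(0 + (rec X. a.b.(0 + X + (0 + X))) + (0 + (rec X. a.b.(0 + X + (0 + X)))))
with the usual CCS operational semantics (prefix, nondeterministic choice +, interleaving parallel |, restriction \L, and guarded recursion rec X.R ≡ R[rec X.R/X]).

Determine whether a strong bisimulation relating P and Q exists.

YES

P's transition system — 3 states:
  m0 = rec X. a.b.(0 + X + (0 + X)) has moves ··a··> m1
  m1 = b.(0 + (rec X. a.b.(0 + X + (0 + X))) + (0 + (rec X. a.b.(0 + X + (0 + X))))) has moves ··b··> m2
  m2 = 0 + (rec X. a.b.(0 + X + (0 + X))) + (0 + (rec X. a.b.(0 + X + (0 + X)))) has moves ··a··> m1
Q's transition system — 3 states:
  n0 = a.b.(0 + (rec X. a.b.(0 + X + (0 + X))) + (0 + (rec X. a.b.(0 + X + (0 + X))))) has moves ··a··> n1
  n1 = b.(0 + (rec X. a.b.(0 + X + (0 + X))) + (0 + (rec X. a.b.(0 + X + (0 + X))))) has moves ··b··> n2
  n2 = 0 + (rec X. a.b.(0 + X + (0 + X))) + (0 + (rec X. a.b.(0 + X + (0 + X)))) has moves ··a··> n1
Partition-refinement fixed point:
  B0 = {m0, m2, n0, n2}
  B1 = {m1, n1}
m0 ∈ B0, n0 ∈ B0 → same block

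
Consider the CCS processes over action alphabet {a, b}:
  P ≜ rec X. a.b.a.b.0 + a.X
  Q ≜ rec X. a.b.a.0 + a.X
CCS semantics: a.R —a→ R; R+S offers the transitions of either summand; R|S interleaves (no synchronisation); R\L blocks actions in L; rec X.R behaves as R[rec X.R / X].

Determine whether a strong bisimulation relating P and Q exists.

NO

LTS(P): 5 reachable states
  s0 = rec X. a.b.a.b.0 + a.X → -a-> s0, -a-> s1
  s1 = b.a.b.0 → -b-> s2
  s2 = a.b.0 → -a-> s3
  s3 = b.0 → -b-> s4
  s4 = 0 → ∅
LTS(Q): 4 reachable states
  t0 = rec X. a.b.a.0 + a.X → -a-> t0, -a-> t1
  t1 = b.a.0 → -b-> t2
  t2 = a.0 → -a-> t3
  t3 = 0 → ∅
Coarsest stable partition (strong bisimilarity classes):
  B0 = {s0}
  B1 = {s1}
  B2 = {s2}
  B3 = {s3}
  B4 = {s4, t3}
  B5 = {t0}
  B6 = {t1}
  B7 = {t2}
s0 ∈ B0, t0 ∈ B5 → different blocks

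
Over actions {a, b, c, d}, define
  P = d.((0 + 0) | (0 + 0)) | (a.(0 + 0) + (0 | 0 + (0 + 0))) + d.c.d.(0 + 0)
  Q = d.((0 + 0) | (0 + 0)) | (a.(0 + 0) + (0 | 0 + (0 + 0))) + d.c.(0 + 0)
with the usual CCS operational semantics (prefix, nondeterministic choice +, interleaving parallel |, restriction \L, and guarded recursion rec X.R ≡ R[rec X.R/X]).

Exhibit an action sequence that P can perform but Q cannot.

P's transition system — 7 states:
  m0 = d.((0 + 0) | (0 + 0)) | (a.(0 + 0) + (0 | 0 + (0 + 0))) + d.c.d.(0 + 0) → ··a··> m1, ··d··> m2, ··d··> m3
  m1 = d.((0 + 0) | (0 + 0)) | (0 + 0) → ··d··> m4
  m2 = (0 + 0) | (0 + 0) | (a.(0 + 0) + (0 | 0 + (0 + 0))) → ··a··> m4
  m3 = c.d.(0 + 0) → ··c··> m5
  m4 = (0 + 0) | (0 + 0) | (0 + 0) → ∅
  m5 = d.(0 + 0) → ··d··> m6
  m6 = 0 + 0 → ∅
Q's transition system — 6 states:
  n0 = d.((0 + 0) | (0 + 0)) | (a.(0 + 0) + (0 | 0 + (0 + 0))) + d.c.(0 + 0) → ··a··> n1, ··d··> n2, ··d··> n3
  n1 = d.((0 + 0) | (0 + 0)) | (0 + 0) → ··d··> n4
  n2 = (0 + 0) | (0 + 0) | (a.(0 + 0) + (0 | 0 + (0 + 0))) → ··a··> n4
  n3 = c.(0 + 0) → ··c··> n5
  n4 = (0 + 0) | (0 + 0) | (0 + 0) → ∅
  n5 = 0 + 0 → ∅
Trace ⟨dcd⟩ through P, begin at {m0}:
  [1] d ⇒ {m2, m3}
  [2] c ⇒ {m5}
  [3] d ⇒ {m6}
  ✓ P
Trace ⟨dcd⟩ through Q, begin at {n0}:
  [1] d ⇒ {n2, n3}
  [2] c ⇒ {n5}
  [3] d ⇒ ∅  — Q cannot continue

dcd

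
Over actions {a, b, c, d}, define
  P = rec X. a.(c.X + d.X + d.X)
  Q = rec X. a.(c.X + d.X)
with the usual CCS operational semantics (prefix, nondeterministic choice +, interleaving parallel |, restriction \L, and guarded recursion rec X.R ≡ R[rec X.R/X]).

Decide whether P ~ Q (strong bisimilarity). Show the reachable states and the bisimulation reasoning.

LTS(P): 2 reachable states
  m0 = rec X. a.(c.X + d.X + d.X) :: ··a··> m1
  m1 = c.(rec X. a.(c.X + d.X + d.X)) + d.(rec X. a.(c.X + d.X + d.X)) + d.(rec X. a.(c.X + d.X + d.X)) :: ··c··> m0, ··d··> m0
LTS(Q): 2 reachable states
  n0 = rec X. a.(c.X + d.X) :: ··a··> n1
  n1 = c.(rec X. a.(c.X + d.X)) + d.(rec X. a.(c.X + d.X)) :: ··c··> n0, ··d··> n0
Partition-refinement fixed point:
  B0 = {m0, n0}
  B1 = {m1, n1}
m0 ∈ B0, n0 ∈ B0 → same block

P ~ Q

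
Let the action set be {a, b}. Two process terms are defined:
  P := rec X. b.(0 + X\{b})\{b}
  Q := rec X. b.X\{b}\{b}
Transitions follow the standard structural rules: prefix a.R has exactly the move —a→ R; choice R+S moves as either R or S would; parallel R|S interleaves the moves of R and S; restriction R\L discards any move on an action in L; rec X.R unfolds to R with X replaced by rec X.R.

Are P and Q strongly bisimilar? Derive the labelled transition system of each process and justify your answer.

Reachable graph of P (2 states):
  m0 = rec X. b.(0 + X\{b})\{b} :: =b=> m1
  m1 = (0 + (rec X. b.(0 + X\{b})\{b})\{b})\{b} :: stopped
Reachable graph of Q (2 states):
  n0 = rec X. b.X\{b}\{b} :: =b=> n1
  n1 = (rec X. b.X\{b}\{b})\{b}\{b} :: stopped
Bisimilarity quotient blocks:
  B0 = {m0, n0}
  B1 = {m1, n1}
m0 ∈ B0, n0 ∈ B0 → same block

P ~ Q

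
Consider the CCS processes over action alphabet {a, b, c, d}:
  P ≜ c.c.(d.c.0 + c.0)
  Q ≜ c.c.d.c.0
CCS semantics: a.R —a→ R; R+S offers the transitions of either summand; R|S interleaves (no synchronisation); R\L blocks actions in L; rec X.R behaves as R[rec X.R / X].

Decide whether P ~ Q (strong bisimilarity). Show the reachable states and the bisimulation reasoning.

LTS(P): 5 reachable states
  u0 = c.c.(d.c.0 + c.0) | =c=> u1
  u1 = c.(d.c.0 + c.0) | =c=> u2
  u2 = d.c.0 + c.0 | =c=> u3, =d=> u4
  u3 = 0 | ·
  u4 = c.0 | =c=> u3
LTS(Q): 5 reachable states
  v0 = c.c.d.c.0 | =c=> v1
  v1 = c.d.c.0 | =c=> v2
  v2 = d.c.0 | =d=> v3
  v3 = c.0 | =c=> v4
  v4 = 0 | ·
Coarsest stable partition (strong bisimilarity classes):
  B0 = {u0}
  B1 = {u1}
  B2 = {u2}
  B3 = {u4, v3}
  B4 = {u3, v4}
  B5 = {v0}
  B6 = {v1}
  B7 = {v2}
u0 ∈ B0, v0 ∈ B5 → different blocks

P ≁ Q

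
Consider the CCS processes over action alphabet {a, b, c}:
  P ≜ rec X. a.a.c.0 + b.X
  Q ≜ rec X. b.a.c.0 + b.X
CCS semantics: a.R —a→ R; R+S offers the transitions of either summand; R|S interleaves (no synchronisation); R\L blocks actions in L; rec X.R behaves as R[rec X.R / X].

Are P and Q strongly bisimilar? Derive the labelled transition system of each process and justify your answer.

Reachable graph of P (4 states):
  s0 = rec X. a.a.c.0 + b.X | ··a··> s1, ··b··> s0
  s1 = a.c.0 | ··a··> s2
  s2 = c.0 | ··c··> s3
  s3 = 0 | ∅
Reachable graph of Q (4 states):
  t0 = rec X. b.a.c.0 + b.X | ··b··> t0, ··b··> t1
  t1 = a.c.0 | ··a··> t2
  t2 = c.0 | ··c··> t3
  t3 = 0 | ∅
Partition-refinement fixed point:
  B0 = {s0}
  B1 = {s1, t1}
  B2 = {s2, t2}
  B3 = {s3, t3}
  B4 = {t0}
s0 ∈ B0, t0 ∈ B4 → different blocks

NO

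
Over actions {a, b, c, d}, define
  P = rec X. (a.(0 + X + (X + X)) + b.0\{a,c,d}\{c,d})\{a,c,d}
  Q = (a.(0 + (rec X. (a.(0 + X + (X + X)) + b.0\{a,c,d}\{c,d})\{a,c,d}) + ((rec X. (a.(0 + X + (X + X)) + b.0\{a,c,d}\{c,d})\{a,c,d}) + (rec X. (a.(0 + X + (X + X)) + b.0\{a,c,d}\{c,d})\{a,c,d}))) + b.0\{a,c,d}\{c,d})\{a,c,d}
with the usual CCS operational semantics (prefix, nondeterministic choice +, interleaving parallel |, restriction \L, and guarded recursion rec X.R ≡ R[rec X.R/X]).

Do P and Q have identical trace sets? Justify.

LTS(P): 2 reachable states
  p0 = rec X. (a.(0 + X + (X + X)) + b.0\{a,c,d}\{c,d})\{a,c,d} ⊢ --b--▸ p1
  p1 = 0\{a,c,d}\{c,d}\{a,c,d} ⊢ ·
LTS(Q): 2 reachable states
  q0 = (a.(0 + (rec X. (a.(0 + X + (X + X)) + b.0\{a,c,d}\{c,d})\{a,c,d}) + ((rec X. (a.(0 + X + (X + X)) + b.0\{a,c,d}\{c,d})\{a,c,d}) + (rec X. (a.(0 + X + (X + X)) + b.0\{a,c,d}\{c,d})\{a,c,d}))) + b.0\{a,c,d}\{c,d})\{a,c,d} ⊢ --b--▸ q1
  q1 = 0\{a,c,d}\{c,d}\{a,c,d} ⊢ ·
Bisimilarity quotient blocks:
  B0 = {p0, q0}
  B1 = {p1, q1}
p0 ∈ B0, q0 ∈ B0 → same block
Bisimilar ⇒ trace-equivalent.

trace-equivalent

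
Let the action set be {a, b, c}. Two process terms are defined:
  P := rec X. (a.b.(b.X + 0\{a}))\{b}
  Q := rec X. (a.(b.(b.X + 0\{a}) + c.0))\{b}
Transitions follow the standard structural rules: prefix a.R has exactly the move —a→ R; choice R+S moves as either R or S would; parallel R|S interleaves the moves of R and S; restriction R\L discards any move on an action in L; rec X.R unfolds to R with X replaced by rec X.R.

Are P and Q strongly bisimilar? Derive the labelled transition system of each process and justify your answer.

not bisimilar

LTS(P): 2 reachable states
  m0 = rec X. (a.b.(b.X + 0\{a}))\{b} has moves -a-> m1
  m1 = (b.(b.(rec X. (a.b.(b.X + 0\{a}))\{b}) + 0\{a}))\{b} has moves (no moves)
LTS(Q): 3 reachable states
  n0 = rec X. (a.(b.(b.X + 0\{a}) + c.0))\{b} has moves -a-> n1
  n1 = (b.(b.(rec X. (a.(b.(b.X + 0\{a}) + c.0))\{b}) + 0\{a}) + c.0)\{b} has moves -c-> n2
  n2 = 0\{b} has moves (no moves)
Coarsest stable partition (strong bisimilarity classes):
  B0 = {m0}
  B1 = {m1, n2}
  B2 = {n0}
  B3 = {n1}
m0 ∈ B0, n0 ∈ B2 → different blocks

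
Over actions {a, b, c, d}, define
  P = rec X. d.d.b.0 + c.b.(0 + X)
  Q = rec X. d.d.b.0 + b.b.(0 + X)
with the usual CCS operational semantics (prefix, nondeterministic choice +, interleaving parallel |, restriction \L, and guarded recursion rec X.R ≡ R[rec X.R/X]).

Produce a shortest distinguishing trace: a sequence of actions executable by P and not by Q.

c

Reachable graph of P (6 states):
  s0 = rec X. d.d.b.0 + c.b.(0 + X) | -c-> s1, -d-> s2
  s1 = b.(0 + (rec X. d.d.b.0 + c.b.(0 + X))) | -b-> s3
  s2 = d.b.0 | -d-> s4
  s3 = 0 + (rec X. d.d.b.0 + c.b.(0 + X)) | -c-> s1, -d-> s2
  s4 = b.0 | -b-> s5
  s5 = 0 | ·
Reachable graph of Q (6 states):
  t0 = rec X. d.d.b.0 + b.b.(0 + X) | -b-> t1, -d-> t2
  t1 = b.(0 + (rec X. d.d.b.0 + b.b.(0 + X))) | -b-> t3
  t2 = d.b.0 | -d-> t4
  t3 = 0 + (rec X. d.d.b.0 + b.b.(0 + X)) | -b-> t1, -d-> t2
  t4 = b.0 | -b-> t5
  t5 = 0 | ·
Run σ = ⟨c⟩ on P: start {s0}
  step 1 (c): {s1}
  ✓ P
Run σ = ⟨c⟩ on Q: start {t0}
  step 1 (c): ∅ (Q stuck)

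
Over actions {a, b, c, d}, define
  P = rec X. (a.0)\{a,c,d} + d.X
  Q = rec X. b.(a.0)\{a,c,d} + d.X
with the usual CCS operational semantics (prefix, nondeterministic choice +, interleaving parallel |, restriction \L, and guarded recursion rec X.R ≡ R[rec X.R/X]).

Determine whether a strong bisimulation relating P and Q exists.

NO

Reachable graph of P (1 states):
  u0 = rec X. (a.0)\{a,c,d} + d.X ⊢ --d--▸ u0
Reachable graph of Q (2 states):
  v0 = rec X. b.(a.0)\{a,c,d} + d.X ⊢ --b--▸ v1, --d--▸ v0
  v1 = (a.0)\{a,c,d} ⊢ stopped
Coarsest stable partition (strong bisimilarity classes):
  B0 = {u0}
  B1 = {v0}
  B2 = {v1}
u0 ∈ B0, v0 ∈ B1 → different blocks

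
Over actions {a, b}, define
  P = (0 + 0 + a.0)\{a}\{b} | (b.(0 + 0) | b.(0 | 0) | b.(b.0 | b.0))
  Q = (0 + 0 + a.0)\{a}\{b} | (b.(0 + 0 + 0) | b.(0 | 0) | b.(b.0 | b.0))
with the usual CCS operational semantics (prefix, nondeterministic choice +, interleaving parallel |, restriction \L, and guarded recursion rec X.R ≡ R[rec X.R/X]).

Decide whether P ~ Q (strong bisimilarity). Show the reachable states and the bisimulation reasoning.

YES

LTS(P): 20 reachable states
  s0 = (0 + 0 + a.0)\{a}\{b} | (b.(0 + 0) | b.(0 | 0) | b.(b.0 | b.0)) → ··b··> s1, ··b··> s2, ··b··> s3
  s1 = (0 + 0 + a.0)\{a}\{b} | ((0 + 0) | b.(0 | 0) | b.(b.0 | b.0)) → ··b··> s4, ··b··> s5
  s2 = (0 + 0 + a.0)\{a}\{b} | (b.(0 + 0) | (0 | 0) | b.(b.0 | b.0)) → ··b··> s4, ··b··> s6
  s3 = (0 + 0 + a.0)\{a}\{b} | (b.(0 + 0) | b.(0 | 0) | (b.0 | b.0)) → ··b··> s5, ··b··> s6, ··b··> s7, ··b··> s8
  s4 = (0 + 0 + a.0)\{a}\{b} | ((0 + 0) | (0 | 0) | b.(b.0 | b.0)) → ··b··> s9
  s5 = (0 + 0 + a.0)\{a}\{b} | ((0 + 0) | b.(0 | 0) | (b.0 | b.0)) → ··b··> s10, ··b··> s11, ··b··> s9
  s6 = (0 + 0 + a.0)\{a}\{b} | (b.(0 + 0) | (0 | 0) | (b.0 | b.0)) → ··b··> s12, ··b··> s13, ··b··> s9
  s7 = (0 + 0 + a.0)\{a}\{b} | (b.(0 + 0) | b.(0 | 0) | (0 | b.0)) → ··b··> s10, ··b··> s12, ··b··> s14
  s8 = (0 + 0 + a.0)\{a}\{b} | (b.(0 + 0) | b.(0 | 0) | (b.0 | 0)) → ··b··> s11, ··b··> s13, ··b··> s14
  s9 = (0 + 0 + a.0)\{a}\{b} | ((0 + 0) | (0 | 0) | (b.0 | b.0)) → ··b··> s15, ··b··> s16
  s10 = (0 + 0 + a.0)\{a}\{b} | ((0 + 0) | b.(0 | 0) | (0 | b.0)) → ··b··> s15, ··b··> s17
  s11 = (0 + 0 + a.0)\{a}\{b} | ((0 + 0) | b.(0 | 0) | (b.0 | 0)) → ··b··> s16, ··b··> s17
  s12 = (0 + 0 + a.0)\{a}\{b} | (b.(0 + 0) | (0 | 0) | (0 | b.0)) → ··b··> s15, ··b··> s18
  s13 = (0 + 0 + a.0)\{a}\{b} | (b.(0 + 0) | (0 | 0) | (b.0 | 0)) → ··b··> s16, ··b··> s18
  s14 = (0 + 0 + a.0)\{a}\{b} | (b.(0 + 0) | b.(0 | 0) | (0 | 0)) → ··b··> s17, ··b··> s18
  s15 = (0 + 0 + a.0)\{a}\{b} | ((0 + 0) | (0 | 0) | (0 | b.0)) → ··b··> s19
  s16 = (0 + 0 + a.0)\{a}\{b} | ((0 + 0) | (0 | 0) | (b.0 | 0)) → ··b··> s19
  s17 = (0 + 0 + a.0)\{a}\{b} | ((0 + 0) | b.(0 | 0) | (0 | 0)) → ··b··> s19
  s18 = (0 + 0 + a.0)\{a}\{b} | (b.(0 + 0) | (0 | 0) | (0 | 0)) → ··b··> s19
  s19 = (0 + 0 + a.0)\{a}\{b} | ((0 + 0) | (0 | 0) | (0 | 0)) → ∅
LTS(Q): 20 reachable states
  t0 = (0 + 0 + a.0)\{a}\{b} | (b.(0 + 0 + 0) | b.(0 | 0) | b.(b.0 | b.0)) → ··b··> t1, ··b··> t2, ··b··> t3
  t1 = (0 + 0 + a.0)\{a}\{b} | ((0 + 0 + 0) | b.(0 | 0) | b.(b.0 | b.0)) → ··b··> t4, ··b··> t5
  t2 = (0 + 0 + a.0)\{a}\{b} | (b.(0 + 0 + 0) | (0 | 0) | b.(b.0 | b.0)) → ··b··> t4, ··b··> t6
  t3 = (0 + 0 + a.0)\{a}\{b} | (b.(0 + 0 + 0) | b.(0 | 0) | (b.0 | b.0)) → ··b··> t5, ··b··> t6, ··b··> t7, ··b··> t8
  t4 = (0 + 0 + a.0)\{a}\{b} | ((0 + 0 + 0) | (0 | 0) | b.(b.0 | b.0)) → ··b··> t9
  t5 = (0 + 0 + a.0)\{a}\{b} | ((0 + 0 + 0) | b.(0 | 0) | (b.0 | b.0)) → ··b··> t10, ··b··> t11, ··b··> t9
  t6 = (0 + 0 + a.0)\{a}\{b} | (b.(0 + 0 + 0) | (0 | 0) | (b.0 | b.0)) → ··b··> t12, ··b··> t13, ··b··> t9
  t7 = (0 + 0 + a.0)\{a}\{b} | (b.(0 + 0 + 0) | b.(0 | 0) | (0 | b.0)) → ··b··> t10, ··b··> t12, ··b··> t14
  t8 = (0 + 0 + a.0)\{a}\{b} | (b.(0 + 0 + 0) | b.(0 | 0) | (b.0 | 0)) → ··b··> t11, ··b··> t13, ··b··> t14
  t9 = (0 + 0 + a.0)\{a}\{b} | ((0 + 0 + 0) | (0 | 0) | (b.0 | b.0)) → ··b··> t15, ··b··> t16
  t10 = (0 + 0 + a.0)\{a}\{b} | ((0 + 0 + 0) | b.(0 | 0) | (0 | b.0)) → ··b··> t15, ··b··> t17
  t11 = (0 + 0 + a.0)\{a}\{b} | ((0 + 0 + 0) | b.(0 | 0) | (b.0 | 0)) → ··b··> t16, ··b··> t17
  t12 = (0 + 0 + a.0)\{a}\{b} | (b.(0 + 0 + 0) | (0 | 0) | (0 | b.0)) → ··b··> t15, ··b··> t18
  t13 = (0 + 0 + a.0)\{a}\{b} | (b.(0 + 0 + 0) | (0 | 0) | (b.0 | 0)) → ··b··> t16, ··b··> t18
  t14 = (0 + 0 + a.0)\{a}\{b} | (b.(0 + 0 + 0) | b.(0 | 0) | (0 | 0)) → ··b··> t17, ··b··> t18
  t15 = (0 + 0 + a.0)\{a}\{b} | ((0 + 0 + 0) | (0 | 0) | (0 | b.0)) → ··b··> t19
  t16 = (0 + 0 + a.0)\{a}\{b} | ((0 + 0 + 0) | (0 | 0) | (b.0 | 0)) → ··b··> t19
  t17 = (0 + 0 + a.0)\{a}\{b} | ((0 + 0 + 0) | b.(0 | 0) | (0 | 0)) → ··b··> t19
  t18 = (0 + 0 + a.0)\{a}\{b} | (b.(0 + 0 + 0) | (0 | 0) | (0 | 0)) → ··b··> t19
  t19 = (0 + 0 + a.0)\{a}\{b} | ((0 + 0 + 0) | (0 | 0) | (0 | 0)) → ∅
Partition-refinement fixed point:
  B0 = {s0, t0}
  B1 = {s1, s2, s3, t1, t2, t3}
  B2 = {s4, s5, s6, s7, s8, t4, t5, t6, t7, t8}
  B3 = {s10, s11, s12, s13, s14, s9, t10, t11, t12, t13, t14, t9}
  B4 = {s15, s16, s17, s18, t15, t16, t17, t18}
  B5 = {s19, t19}
s0 ∈ B0, t0 ∈ B0 → same block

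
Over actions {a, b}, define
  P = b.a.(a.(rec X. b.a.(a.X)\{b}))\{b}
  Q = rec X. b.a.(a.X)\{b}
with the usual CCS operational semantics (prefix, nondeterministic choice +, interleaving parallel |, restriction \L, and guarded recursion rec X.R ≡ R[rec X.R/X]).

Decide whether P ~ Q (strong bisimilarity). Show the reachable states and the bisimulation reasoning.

Reachable graph of P (4 states):
  m0 = b.a.(a.(rec X. b.a.(a.X)\{b}))\{b} | —b→ m1
  m1 = a.(a.(rec X. b.a.(a.X)\{b}))\{b} | —a→ m2
  m2 = (a.(rec X. b.a.(a.X)\{b}))\{b} | —a→ m3
  m3 = (rec X. b.a.(a.X)\{b})\{b} | stopped
Reachable graph of Q (4 states):
  n0 = rec X. b.a.(a.X)\{b} | —b→ n1
  n1 = a.(a.(rec X. b.a.(a.X)\{b}))\{b} | —a→ n2
  n2 = (a.(rec X. b.a.(a.X)\{b}))\{b} | —a→ n3
  n3 = (rec X. b.a.(a.X)\{b})\{b} | stopped
Partition-refinement fixed point:
  B0 = {m0, n0}
  B1 = {m1, n1}
  B2 = {m2, n2}
  B3 = {m3, n3}
m0 ∈ B0, n0 ∈ B0 → same block

YES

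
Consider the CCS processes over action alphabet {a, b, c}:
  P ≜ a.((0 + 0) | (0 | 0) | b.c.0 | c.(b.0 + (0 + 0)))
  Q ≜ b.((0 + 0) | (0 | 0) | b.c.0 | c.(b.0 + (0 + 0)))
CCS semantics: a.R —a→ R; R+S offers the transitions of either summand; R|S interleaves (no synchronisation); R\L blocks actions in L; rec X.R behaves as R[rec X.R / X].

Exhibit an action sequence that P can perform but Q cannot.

Reachable graph of P (10 states):
  u0 = a.((0 + 0) | (0 | 0) | b.c.0 | c.(b.0 + (0 + 0))) → =a=> u1
  u1 = (0 + 0) | (0 | 0) | b.c.0 | c.(b.0 + (0 + 0)) → =b=> u2, =c=> u3
  u2 = (0 + 0) | (0 | 0) | c.0 | c.(b.0 + (0 + 0)) → =c=> u4, =c=> u5
  u3 = (0 + 0) | (0 | 0) | b.c.0 | (b.0 + (0 + 0)) → =b=> u5, =b=> u6
  u4 = (0 + 0) | (0 | 0) | 0 | c.(b.0 + (0 + 0)) → =c=> u7
  u5 = (0 + 0) | (0 | 0) | c.0 | (b.0 + (0 + 0)) → =b=> u8, =c=> u7
  u6 = (0 + 0) | (0 | 0) | b.c.0 | 0 → =b=> u8
  u7 = (0 + 0) | (0 | 0) | 0 | (b.0 + (0 + 0)) → =b=> u9
  u8 = (0 + 0) | (0 | 0) | c.0 | 0 → =c=> u9
  u9 = (0 + 0) | (0 | 0) | 0 | 0 → stopped
Reachable graph of Q (10 states):
  v0 = b.((0 + 0) | (0 | 0) | b.c.0 | c.(b.0 + (0 + 0))) → =b=> v1
  v1 = (0 + 0) | (0 | 0) | b.c.0 | c.(b.0 + (0 + 0)) → =b=> v2, =c=> v3
  v2 = (0 + 0) | (0 | 0) | c.0 | c.(b.0 + (0 + 0)) → =c=> v4, =c=> v5
  v3 = (0 + 0) | (0 | 0) | b.c.0 | (b.0 + (0 + 0)) → =b=> v5, =b=> v6
  v4 = (0 + 0) | (0 | 0) | 0 | c.(b.0 + (0 + 0)) → =c=> v7
  v5 = (0 + 0) | (0 | 0) | c.0 | (b.0 + (0 + 0)) → =b=> v8, =c=> v7
  v6 = (0 + 0) | (0 | 0) | b.c.0 | 0 → =b=> v8
  v7 = (0 + 0) | (0 | 0) | 0 | (b.0 + (0 + 0)) → =b=> v9
  v8 = (0 + 0) | (0 | 0) | c.0 | 0 → =c=> v9
  v9 = (0 + 0) | (0 | 0) | 0 | 0 → stopped
Trace ⟨a⟩ through P, begin at {u0}:
  step 1 (a): {u1}
  — P admits the full trace.
Trace ⟨a⟩ through Q, begin at {v0}:
  step 1 (a): ∅  — Q cannot continue

a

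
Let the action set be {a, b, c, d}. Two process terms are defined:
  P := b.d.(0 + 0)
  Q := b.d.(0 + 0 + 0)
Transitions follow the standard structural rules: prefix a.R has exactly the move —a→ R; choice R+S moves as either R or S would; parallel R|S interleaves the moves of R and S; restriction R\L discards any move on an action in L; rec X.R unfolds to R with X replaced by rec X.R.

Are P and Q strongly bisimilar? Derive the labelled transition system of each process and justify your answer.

YES

P's transition system — 3 states:
  m0 = b.d.(0 + 0) has moves ··b··> m1
  m1 = d.(0 + 0) has moves ··d··> m2
  m2 = 0 + 0 has moves ·
Q's transition system — 3 states:
  n0 = b.d.(0 + 0 + 0) has moves ··b··> n1
  n1 = d.(0 + 0 + 0) has moves ··d··> n2
  n2 = 0 + 0 + 0 has moves ·
Coarsest stable partition (strong bisimilarity classes):
  B0 = {m0, n0}
  B1 = {m1, n1}
  B2 = {m2, n2}
m0 ∈ B0, n0 ∈ B0 → same block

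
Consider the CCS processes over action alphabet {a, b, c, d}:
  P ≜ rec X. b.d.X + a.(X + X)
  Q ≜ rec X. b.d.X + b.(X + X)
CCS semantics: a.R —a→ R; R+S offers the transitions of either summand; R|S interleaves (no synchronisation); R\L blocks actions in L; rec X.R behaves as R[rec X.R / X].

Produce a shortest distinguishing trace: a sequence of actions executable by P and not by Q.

a

Reachable graph of P (3 states):
  s0 = rec X. b.d.X + a.(X + X) ⊢ =a=> s1, =b=> s2
  s1 = (rec X. b.d.X + a.(X + X)) + (rec X. b.d.X + a.(X + X)) ⊢ =a=> s1, =b=> s2
  s2 = d.(rec X. b.d.X + a.(X + X)) ⊢ =d=> s0
Reachable graph of Q (3 states):
  t0 = rec X. b.d.X + b.(X + X) ⊢ =b=> t1, =b=> t2
  t1 = (rec X. b.d.X + b.(X + X)) + (rec X. b.d.X + b.(X + X)) ⊢ =b=> t1, =b=> t2
  t2 = d.(rec X. b.d.X + b.(X + X)) ⊢ =d=> t0
Trace ⟨a⟩ through P, begin at {s0}:
  after a @ step 1: {s1}
  — P admits the full trace.
Trace ⟨a⟩ through Q, begin at {t0}:
  after a @ step 1: ∅ (Q stuck)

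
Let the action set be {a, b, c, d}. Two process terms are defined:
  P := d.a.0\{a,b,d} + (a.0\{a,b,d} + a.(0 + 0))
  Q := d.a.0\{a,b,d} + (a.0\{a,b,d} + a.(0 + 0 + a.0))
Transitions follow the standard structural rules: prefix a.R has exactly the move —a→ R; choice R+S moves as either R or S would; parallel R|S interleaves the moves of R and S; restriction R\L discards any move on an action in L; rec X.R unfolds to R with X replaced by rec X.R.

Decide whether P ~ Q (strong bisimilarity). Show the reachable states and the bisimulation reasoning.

NO

LTS(P): 4 reachable states
  s0 = d.a.0\{a,b,d} + (a.0\{a,b,d} + a.(0 + 0)) has moves --a--▸ s1, --a--▸ s2, --d--▸ s3
  s1 = 0 + 0 has moves ∅
  s2 = 0\{a,b,d} has moves ∅
  s3 = a.0\{a,b,d} has moves --a--▸ s2
LTS(Q): 5 reachable states
  t0 = d.a.0\{a,b,d} + (a.0\{a,b,d} + a.(0 + 0 + a.0)) has moves --a--▸ t1, --a--▸ t2, --d--▸ t3
  t1 = 0 + 0 + a.0 has moves --a--▸ t4
  t2 = 0\{a,b,d} has moves ∅
  t3 = a.0\{a,b,d} has moves --a--▸ t2
  t4 = 0 has moves ∅
Coarsest stable partition (strong bisimilarity classes):
  B0 = {s0}
  B1 = {s1, s2, t2, t4}
  B2 = {s3, t1, t3}
  B3 = {t0}
s0 ∈ B0, t0 ∈ B3 → different blocks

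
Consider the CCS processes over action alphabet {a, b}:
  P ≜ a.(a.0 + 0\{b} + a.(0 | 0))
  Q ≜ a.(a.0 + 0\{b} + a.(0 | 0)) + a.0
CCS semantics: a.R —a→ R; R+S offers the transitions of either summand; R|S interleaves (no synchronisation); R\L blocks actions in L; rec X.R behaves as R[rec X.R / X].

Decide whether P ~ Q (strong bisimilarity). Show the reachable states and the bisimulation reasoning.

LTS(P): 4 reachable states
  s0 = a.(a.0 + 0\{b} + a.(0 | 0)) has moves —a→ s1
  s1 = a.0 + 0\{b} + a.(0 | 0) has moves —a→ s2, —a→ s3
  s2 = 0 has moves deadlocked
  s3 = 0 | 0 has moves deadlocked
LTS(Q): 4 reachable states
  t0 = a.(a.0 + 0\{b} + a.(0 | 0)) + a.0 has moves —a→ t1, —a→ t2
  t1 = 0 has moves deadlocked
  t2 = a.0 + 0\{b} + a.(0 | 0) has moves —a→ t1, —a→ t3
  t3 = 0 | 0 has moves deadlocked
Coarsest stable partition (strong bisimilarity classes):
  B0 = {s0}
  B1 = {s1, t2}
  B2 = {s2, s3, t1, t3}
  B3 = {t0}
s0 ∈ B0, t0 ∈ B3 → different blocks

P ≁ Q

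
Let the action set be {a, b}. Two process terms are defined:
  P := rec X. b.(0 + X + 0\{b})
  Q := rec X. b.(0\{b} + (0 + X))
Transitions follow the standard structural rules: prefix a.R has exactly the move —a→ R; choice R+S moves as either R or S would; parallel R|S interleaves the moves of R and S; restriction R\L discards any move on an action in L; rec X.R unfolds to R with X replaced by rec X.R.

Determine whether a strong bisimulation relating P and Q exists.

P ~ Q

LTS(P): 2 reachable states
  m0 = rec X. b.(0 + X + 0\{b}) | --b--▸ m1
  m1 = 0 + (rec X. b.(0 + X + 0\{b})) + 0\{b} | --b--▸ m1
LTS(Q): 2 reachable states
  n0 = rec X. b.(0\{b} + (0 + X)) | --b--▸ n1
  n1 = 0\{b} + (0 + (rec X. b.(0\{b} + (0 + X)))) | --b--▸ n1
Bisimilarity quotient blocks:
  B0 = {m0, m1, n0, n1}
m0 ∈ B0, n0 ∈ B0 → same block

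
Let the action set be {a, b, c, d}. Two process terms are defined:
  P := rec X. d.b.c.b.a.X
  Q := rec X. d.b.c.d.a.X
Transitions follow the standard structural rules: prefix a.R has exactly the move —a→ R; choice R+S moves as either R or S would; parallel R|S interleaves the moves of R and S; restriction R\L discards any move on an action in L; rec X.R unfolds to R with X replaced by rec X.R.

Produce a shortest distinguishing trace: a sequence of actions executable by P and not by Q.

dbcb

LTS(P): 5 reachable states
  p0 = rec X. d.b.c.b.a.X has moves =d=> p1
  p1 = b.c.b.a.(rec X. d.b.c.b.a.X) has moves =b=> p2
  p2 = c.b.a.(rec X. d.b.c.b.a.X) has moves =c=> p3
  p3 = b.a.(rec X. d.b.c.b.a.X) has moves =b=> p4
  p4 = a.(rec X. d.b.c.b.a.X) has moves =a=> p0
LTS(Q): 5 reachable states
  q0 = rec X. d.b.c.d.a.X has moves =d=> q1
  q1 = b.c.d.a.(rec X. d.b.c.d.a.X) has moves =b=> q2
  q2 = c.d.a.(rec X. d.b.c.d.a.X) has moves =c=> q3
  q3 = d.a.(rec X. d.b.c.d.a.X) has moves =d=> q4
  q4 = a.(rec X. d.b.c.d.a.X) has moves =a=> q0
Executing dbcb from P (initial set {p0}):
  step 1 (d): {p1}
  step 2 (b): {p2}
  step 3 (c): {p3}
  step 4 (b): {p4}
  P completes σ.
Executing dbcb from Q (initial set {q0}):
  step 1 (d): {q1}
  step 2 (b): {q2}
  step 3 (c): {q3}
  step 4 (b): ∅ (Q stuck)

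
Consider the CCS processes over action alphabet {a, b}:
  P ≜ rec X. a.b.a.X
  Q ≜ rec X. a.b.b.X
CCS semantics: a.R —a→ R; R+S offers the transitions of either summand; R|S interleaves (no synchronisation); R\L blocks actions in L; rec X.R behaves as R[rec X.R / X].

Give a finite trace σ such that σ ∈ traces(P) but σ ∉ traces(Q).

aba

LTS(P): 3 reachable states
  s0 = rec X. a.b.a.X :: —a→ s1
  s1 = b.a.(rec X. a.b.a.X) :: —b→ s2
  s2 = a.(rec X. a.b.a.X) :: —a→ s0
LTS(Q): 3 reachable states
  t0 = rec X. a.b.b.X :: —a→ t1
  t1 = b.b.(rec X. a.b.b.X) :: —b→ t2
  t2 = b.(rec X. a.b.b.X) :: —b→ t0
Trace ⟨aba⟩ through P, begin at {s0}:
  after a @ step 1: {s1}
  after b @ step 2: {s2}
  after a @ step 3: {s0}
  P completes σ.
Trace ⟨aba⟩ through Q, begin at {t0}:
  after a @ step 1: {t1}
  after b @ step 2: {t2}
  after a @ step 3: no successor for Q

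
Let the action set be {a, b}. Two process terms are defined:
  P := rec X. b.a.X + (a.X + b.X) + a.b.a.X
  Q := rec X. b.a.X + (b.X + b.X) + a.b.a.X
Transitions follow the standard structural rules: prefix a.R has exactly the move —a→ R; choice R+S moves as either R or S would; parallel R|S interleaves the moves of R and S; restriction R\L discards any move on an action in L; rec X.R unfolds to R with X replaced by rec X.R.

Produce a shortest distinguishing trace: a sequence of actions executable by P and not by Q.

aa

P's transition system — 3 states:
  p0 = rec X. b.a.X + (a.X + b.X) + a.b.a.X has moves =a=> p0, =a=> p1, =b=> p0, =b=> p2
  p1 = b.a.(rec X. b.a.X + (a.X + b.X) + a.b.a.X) has moves =b=> p2
  p2 = a.(rec X. b.a.X + (a.X + b.X) + a.b.a.X) has moves =a=> p0
Q's transition system — 3 states:
  q0 = rec X. b.a.X + (b.X + b.X) + a.b.a.X has moves =a=> q1, =b=> q0, =b=> q2
  q1 = b.a.(rec X. b.a.X + (b.X + b.X) + a.b.a.X) has moves =b=> q2
  q2 = a.(rec X. b.a.X + (b.X + b.X) + a.b.a.X) has moves =a=> q0
Trace ⟨aa⟩ through P, begin at {p0}:
  after a @ step 1: {p0, p1}
  after a @ step 2: {p0, p1}
  ✓ P
Trace ⟨aa⟩ through Q, begin at {q0}:
  after a @ step 1: {q1}
  after a @ step 2: ∅  — Q cannot continue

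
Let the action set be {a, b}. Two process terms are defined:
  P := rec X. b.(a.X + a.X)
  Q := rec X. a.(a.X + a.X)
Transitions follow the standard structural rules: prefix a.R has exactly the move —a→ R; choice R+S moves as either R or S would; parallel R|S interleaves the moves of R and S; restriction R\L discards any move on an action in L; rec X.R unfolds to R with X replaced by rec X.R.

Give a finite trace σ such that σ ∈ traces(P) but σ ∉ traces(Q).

b

Reachable graph of P (2 states):
  s0 = rec X. b.(a.X + a.X) → -b-> s1
  s1 = a.(rec X. b.(a.X + a.X)) + a.(rec X. b.(a.X + a.X)) → -a-> s0
Reachable graph of Q (2 states):
  t0 = rec X. a.(a.X + a.X) → -a-> t1
  t1 = a.(rec X. a.(a.X + a.X)) + a.(rec X. a.(a.X + a.X)) → -a-> t0
Executing b from P (initial set {s0}):
  step 1 (b): {s1}
  P completes σ.
Executing b from Q (initial set {t0}):
  step 1 (b): no successor for Q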